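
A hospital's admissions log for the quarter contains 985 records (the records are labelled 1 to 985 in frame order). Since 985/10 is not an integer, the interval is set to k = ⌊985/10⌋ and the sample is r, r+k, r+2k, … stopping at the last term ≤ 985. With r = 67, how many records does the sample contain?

10

k = ⌊985/10⌋ = 98
Achieved size = ⌊(985 − 67)/98⌋ + 1 = ⌊918/98⌋ + 1 = 9 + 1 = 10
(last selection: 67 + 9×98 = 949 ≤ 985; next would be 1047 > 985)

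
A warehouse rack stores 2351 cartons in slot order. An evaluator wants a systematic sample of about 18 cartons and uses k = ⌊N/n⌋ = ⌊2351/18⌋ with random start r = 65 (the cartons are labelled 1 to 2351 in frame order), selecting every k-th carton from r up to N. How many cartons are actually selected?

k = ⌊2351/18⌋ = 130
Achieved size = ⌊(2351 − 65)/130⌋ + 1 = ⌊2286/130⌋ + 1 = 17 + 1 = 18
(last selection: 65 + 17×130 = 2275 ≤ 2351; next would be 2405 > 2351)

18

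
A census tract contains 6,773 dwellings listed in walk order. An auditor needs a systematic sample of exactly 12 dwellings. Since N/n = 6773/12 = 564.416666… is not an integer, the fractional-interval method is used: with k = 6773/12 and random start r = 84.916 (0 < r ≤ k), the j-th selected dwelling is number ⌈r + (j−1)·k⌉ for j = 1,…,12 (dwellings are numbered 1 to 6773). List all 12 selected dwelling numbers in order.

85, 650, 1214, 1779, 2343, 2907, 3472, 4036, 4601, 5165, 5730, 6294

j=1: r + 0k = 84.916 → ⌈·⌉ = 85
j=2: r + 1k = 649.332666… → ⌈·⌉ = 650
j=3: r + 2k = 1213.749333… → ⌈·⌉ = 1214
j=4: r + 3k = 1778.166 → ⌈·⌉ = 1779
j=5: r + 4k = 2342.582666… → ⌈·⌉ = 2343
j=6: r + 5k = 2906.999333… → ⌈·⌉ = 2907
j=7: r + 6k = 3471.416 → ⌈·⌉ = 3472
j=8: r + 7k = 4035.832666… → ⌈·⌉ = 4036
j=9: r + 8k = 4600.249333… → ⌈·⌉ = 4601
j=10: r + 9k = 5164.666 → ⌈·⌉ = 5165
j=11: r + 10k = 5729.082666… → ⌈·⌉ = 5730
j=12: r + 11k = 6293.499333… → ⌈·⌉ = 6294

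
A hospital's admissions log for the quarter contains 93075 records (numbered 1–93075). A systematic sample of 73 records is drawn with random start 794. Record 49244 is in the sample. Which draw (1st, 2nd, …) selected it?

k = 93075/73 = 1275
position = (49244 − 794)/1275 + 1 = 48450/1275 + 1 = 38 + 1 = 39

39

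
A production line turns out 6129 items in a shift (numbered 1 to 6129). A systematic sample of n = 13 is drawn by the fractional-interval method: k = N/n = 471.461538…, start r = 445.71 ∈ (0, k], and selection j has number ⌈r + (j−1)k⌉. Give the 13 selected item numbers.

446, 918, 1389, 1861, 2332, 2804, 3275, 3746, 4218, 4689, 5161, 5632, 6104

j=1: r + 0k = 445.71 → ⌈·⌉ = 446
j=2: r + 1k = 917.171538… → ⌈·⌉ = 918
j=3: r + 2k = 1388.633076… → ⌈·⌉ = 1389
j=4: r + 3k = 1860.094615… → ⌈·⌉ = 1861
j=5: r + 4k = 2331.556153… → ⌈·⌉ = 2332
j=6: r + 5k = 2803.017692… → ⌈·⌉ = 2804
j=7: r + 6k = 3274.479230… → ⌈·⌉ = 3275
j=8: r + 7k = 3745.940769… → ⌈·⌉ = 3746
j=9: r + 8k = 4217.402307… → ⌈·⌉ = 4218
j=10: r + 9k = 4688.863846… → ⌈·⌉ = 4689
j=11: r + 10k = 5160.325384… → ⌈·⌉ = 5161
j=12: r + 11k = 5631.786923… → ⌈·⌉ = 5632
j=13: r + 12k = 6103.248461… → ⌈·⌉ = 6104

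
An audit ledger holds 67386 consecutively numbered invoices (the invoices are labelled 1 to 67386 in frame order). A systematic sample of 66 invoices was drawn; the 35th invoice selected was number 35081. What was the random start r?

k = 67386/66 = 1021
r = 35081 − (35−1)×1021 = 35081 − 34714 = 367

367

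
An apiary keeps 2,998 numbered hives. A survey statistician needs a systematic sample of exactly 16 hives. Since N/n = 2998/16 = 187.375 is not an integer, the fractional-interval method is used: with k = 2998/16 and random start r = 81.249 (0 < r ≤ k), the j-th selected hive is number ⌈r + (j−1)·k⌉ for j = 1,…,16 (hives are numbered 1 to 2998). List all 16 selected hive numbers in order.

82, 269, 456, 644, 831, 1019, 1206, 1393, 1581, 1768, 1955, 2143, 2330, 2518, 2705, 2892

j=1: r + 0k = 81.249 → ⌈·⌉ = 82
j=2: r + 1k = 268.624 → ⌈·⌉ = 269
j=3: r + 2k = 455.999 → ⌈·⌉ = 456
j=4: r + 3k = 643.374 → ⌈·⌉ = 644
j=5: r + 4k = 830.749 → ⌈·⌉ = 831
j=6: r + 5k = 1018.124 → ⌈·⌉ = 1019
j=7: r + 6k = 1205.499 → ⌈·⌉ = 1206
j=8: r + 7k = 1392.874 → ⌈·⌉ = 1393
j=9: r + 8k = 1580.249 → ⌈·⌉ = 1581
j=10: r + 9k = 1767.624 → ⌈·⌉ = 1768
j=11: r + 10k = 1954.999 → ⌈·⌉ = 1955
j=12: r + 11k = 2142.374 → ⌈·⌉ = 2143
j=13: r + 12k = 2329.749 → ⌈·⌉ = 2330
j=14: r + 13k = 2517.124 → ⌈·⌉ = 2518
j=15: r + 14k = 2704.499 → ⌈·⌉ = 2705
j=16: r + 15k = 2891.874 → ⌈·⌉ = 2892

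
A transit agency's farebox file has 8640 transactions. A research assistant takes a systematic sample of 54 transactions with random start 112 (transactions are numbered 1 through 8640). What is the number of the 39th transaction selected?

k = 8640/54 = 160
39th selection = r + (39−1)·k = 112 + 38×160 = 112 + 6080 = 6192

6192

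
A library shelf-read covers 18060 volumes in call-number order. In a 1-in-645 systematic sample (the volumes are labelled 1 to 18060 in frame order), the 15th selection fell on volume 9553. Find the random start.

523

k = 645
r = 9553 − (15−1)×645 = 9553 − 9030 = 523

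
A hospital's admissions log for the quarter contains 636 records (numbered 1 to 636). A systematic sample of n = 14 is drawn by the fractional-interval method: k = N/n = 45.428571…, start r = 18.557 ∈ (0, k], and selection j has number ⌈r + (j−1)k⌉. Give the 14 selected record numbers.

19, 64, 110, 155, 201, 246, 292, 337, 382, 428, 473, 519, 564, 610

j=1: r + 0k = 18.557 → ⌈·⌉ = 19
j=2: r + 1k = 63.985571… → ⌈·⌉ = 64
j=3: r + 2k = 109.414142… → ⌈·⌉ = 110
j=4: r + 3k = 154.842714… → ⌈·⌉ = 155
j=5: r + 4k = 200.271285… → ⌈·⌉ = 201
j=6: r + 5k = 245.699857… → ⌈·⌉ = 246
j=7: r + 6k = 291.128428… → ⌈·⌉ = 292
j=8: r + 7k = 336.557 → ⌈·⌉ = 337
j=9: r + 8k = 381.985571… → ⌈·⌉ = 382
j=10: r + 9k = 427.414142… → ⌈·⌉ = 428
j=11: r + 10k = 472.842714… → ⌈·⌉ = 473
j=12: r + 11k = 518.271285… → ⌈·⌉ = 519
j=13: r + 12k = 563.699857… → ⌈·⌉ = 564
j=14: r + 13k = 609.128428… → ⌈·⌉ = 610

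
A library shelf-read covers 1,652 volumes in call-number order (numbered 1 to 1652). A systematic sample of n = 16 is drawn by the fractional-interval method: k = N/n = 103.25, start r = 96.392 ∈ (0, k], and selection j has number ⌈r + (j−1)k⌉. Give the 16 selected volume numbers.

j=1: r + 0k = 96.392 → ⌈·⌉ = 97
j=2: r + 1k = 199.642 → ⌈·⌉ = 200
j=3: r + 2k = 302.892 → ⌈·⌉ = 303
j=4: r + 3k = 406.142 → ⌈·⌉ = 407
j=5: r + 4k = 509.392 → ⌈·⌉ = 510
j=6: r + 5k = 612.642 → ⌈·⌉ = 613
j=7: r + 6k = 715.892 → ⌈·⌉ = 716
j=8: r + 7k = 819.142 → ⌈·⌉ = 820
j=9: r + 8k = 922.392 → ⌈·⌉ = 923
j=10: r + 9k = 1025.642 → ⌈·⌉ = 1026
j=11: r + 10k = 1128.892 → ⌈·⌉ = 1129
j=12: r + 11k = 1232.142 → ⌈·⌉ = 1233
j=13: r + 12k = 1335.392 → ⌈·⌉ = 1336
j=14: r + 13k = 1438.642 → ⌈·⌉ = 1439
j=15: r + 14k = 1541.892 → ⌈·⌉ = 1542
j=16: r + 15k = 1645.142 → ⌈·⌉ = 1646

97, 200, 303, 407, 510, 613, 716, 820, 923, 1026, 1129, 1233, 1336, 1439, 1542, 1646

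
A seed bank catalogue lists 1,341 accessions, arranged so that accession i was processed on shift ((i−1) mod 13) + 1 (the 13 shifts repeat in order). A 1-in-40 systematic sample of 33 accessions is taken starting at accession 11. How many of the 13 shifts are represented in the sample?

13

Consecutive selections differ by k = 40, so their shift numbers differ by 40 mod 13 = 1.
gcd(40, 13) = 1, so the sample visits 13/1 = 13 distinct residues mod 13.
Start 11 is shift 11; the shifts hit are 1, 2, 3, 4, 5, 6, 7, 8, 9, 10, 11, 12, 13.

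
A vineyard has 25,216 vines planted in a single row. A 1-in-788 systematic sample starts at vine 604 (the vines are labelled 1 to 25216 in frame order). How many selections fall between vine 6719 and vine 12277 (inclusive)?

7

k = 788
First selection ≥ 6719: 604 + ⌈(6719−604)/788⌉·788 = 604 + 8×788 = 6908
Last selection ≤ 12277: 604 + ⌊(12277−604)/788⌋·788 = 604 + 14×788 = 11636
Count = 14 − 8 + 1 = 7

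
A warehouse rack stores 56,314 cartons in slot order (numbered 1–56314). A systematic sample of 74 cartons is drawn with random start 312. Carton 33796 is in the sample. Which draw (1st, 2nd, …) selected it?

k = 56314/74 = 761
position = (33796 − 312)/761 + 1 = 33484/761 + 1 = 44 + 1 = 45

45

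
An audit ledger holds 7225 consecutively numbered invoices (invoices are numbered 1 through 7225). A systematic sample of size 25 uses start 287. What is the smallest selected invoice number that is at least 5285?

k = 7225/25 = 289
Steps past start: ⌈(5285 − 287)/289⌉ = ⌈4998/289⌉ = 18
Selected invoice: 287 + 18×289 = 5489

5489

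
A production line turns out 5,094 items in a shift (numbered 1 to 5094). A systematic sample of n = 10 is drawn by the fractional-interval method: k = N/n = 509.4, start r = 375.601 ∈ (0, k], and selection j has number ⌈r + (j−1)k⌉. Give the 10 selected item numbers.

j=1: r + 0k = 375.601 → ⌈·⌉ = 376
j=2: r + 1k = 885.001 → ⌈·⌉ = 886
j=3: r + 2k = 1394.401 → ⌈·⌉ = 1395
j=4: r + 3k = 1903.801 → ⌈·⌉ = 1904
j=5: r + 4k = 2413.201 → ⌈·⌉ = 2414
j=6: r + 5k = 2922.601 → ⌈·⌉ = 2923
j=7: r + 6k = 3432.001 → ⌈·⌉ = 3433
j=8: r + 7k = 3941.401 → ⌈·⌉ = 3942
j=9: r + 8k = 4450.801 → ⌈·⌉ = 4451
j=10: r + 9k = 4960.201 → ⌈·⌉ = 4961

376, 886, 1395, 1904, 2414, 2923, 3433, 3942, 4451, 4961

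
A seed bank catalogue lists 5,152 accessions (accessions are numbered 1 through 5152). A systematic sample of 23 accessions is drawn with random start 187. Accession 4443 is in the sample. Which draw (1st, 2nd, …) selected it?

k = 5152/23 = 224
position = (4443 − 187)/224 + 1 = 4256/224 + 1 = 19 + 1 = 20

20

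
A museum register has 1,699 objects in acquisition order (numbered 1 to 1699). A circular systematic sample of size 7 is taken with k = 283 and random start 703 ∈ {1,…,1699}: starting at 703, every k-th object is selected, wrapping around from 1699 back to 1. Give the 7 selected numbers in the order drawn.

703, 986, 1269, 1552, 136, 419, 702

Selection 1: 703
Selection 2: 703 + 283 = 986
Selection 3: 986 + 283 = 1269
Selection 4: 1269 + 283 = 1552
Selection 5: 1552 + 283 = 1835 → 1835 − 1699 = 136
Selection 6: 136 + 283 = 419
Selection 7: 419 + 283 = 702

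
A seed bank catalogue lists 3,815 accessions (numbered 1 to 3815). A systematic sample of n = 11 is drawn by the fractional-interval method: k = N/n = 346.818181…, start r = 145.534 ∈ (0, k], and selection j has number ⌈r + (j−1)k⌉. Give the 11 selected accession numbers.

146, 493, 840, 1186, 1533, 1880, 2227, 2574, 2921, 3267, 3614

j=1: r + 0k = 145.534 → ⌈·⌉ = 146
j=2: r + 1k = 492.352181… → ⌈·⌉ = 493
j=3: r + 2k = 839.170363… → ⌈·⌉ = 840
j=4: r + 3k = 1185.988545… → ⌈·⌉ = 1186
j=5: r + 4k = 1532.806727… → ⌈·⌉ = 1533
j=6: r + 5k = 1879.624909… → ⌈·⌉ = 1880
j=7: r + 6k = 2226.443090… → ⌈·⌉ = 2227
j=8: r + 7k = 2573.261272… → ⌈·⌉ = 2574
j=9: r + 8k = 2920.079454… → ⌈·⌉ = 2921
j=10: r + 9k = 3266.897636… → ⌈·⌉ = 3267
j=11: r + 10k = 3613.715818… → ⌈·⌉ = 3614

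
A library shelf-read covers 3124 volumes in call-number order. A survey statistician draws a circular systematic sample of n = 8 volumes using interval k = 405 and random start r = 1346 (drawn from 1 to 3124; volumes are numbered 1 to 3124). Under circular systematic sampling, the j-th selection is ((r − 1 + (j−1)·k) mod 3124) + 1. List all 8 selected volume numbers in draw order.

1346, 1751, 2156, 2561, 2966, 247, 652, 1057

Selection 1: 1346
Selection 2: 1346 + 405 = 1751
Selection 3: 1751 + 405 = 2156
Selection 4: 2156 + 405 = 2561
Selection 5: 2561 + 405 = 2966
Selection 6: 2966 + 405 = 3371 → 3371 − 3124 = 247
Selection 7: 247 + 405 = 652
Selection 8: 652 + 405 = 1057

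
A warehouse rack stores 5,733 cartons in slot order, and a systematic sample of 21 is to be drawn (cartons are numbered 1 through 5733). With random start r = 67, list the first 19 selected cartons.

67, 340, 613, 886, 1159, 1432, 1705, 1978, 2251, 2524, 2797, 3070, 3343, 3616, 3889, 4162, 4435, 4708, 4981

k = N/n = 5733/21 = 273
carton 1: 67
carton 2: 67 + 273 = 340
carton 3: 340 + 273 = 613
carton 4: 613 + 273 = 886
carton 5: 886 + 273 = 1159
carton 6: 1159 + 273 = 1432
carton 7: 1432 + 273 = 1705
carton 8: 1705 + 273 = 1978
carton 9: 1978 + 273 = 2251
carton 10: 2251 + 273 = 2524
carton 11: 2524 + 273 = 2797
carton 12: 2797 + 273 = 3070
carton 13: 3070 + 273 = 3343
carton 14: 3343 + 273 = 3616
carton 15: 3616 + 273 = 3889
carton 16: 3889 + 273 = 4162
carton 17: 4162 + 273 = 4435
carton 18: 4435 + 273 = 4708
carton 19: 4708 + 273 = 4981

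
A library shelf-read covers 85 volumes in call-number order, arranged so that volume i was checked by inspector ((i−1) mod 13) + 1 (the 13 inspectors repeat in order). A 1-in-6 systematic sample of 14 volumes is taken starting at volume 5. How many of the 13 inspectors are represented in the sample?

Consecutive selections differ by k = 6, so their inspector numbers differ by 6 mod 13 = 6.
gcd(6, 13) = 1, so the sample visits 13/1 = 13 distinct residues mod 13.
Start 5 is inspector 5; the inspectors hit are 1, 2, 3, 4, 5, 6, 7, 8, 9, 10, 11, 12, 13.

13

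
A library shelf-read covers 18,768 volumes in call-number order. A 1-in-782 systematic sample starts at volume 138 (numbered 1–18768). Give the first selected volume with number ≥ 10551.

11086

k = 782
Steps past start: ⌈(10551 − 138)/782⌉ = ⌈10413/782⌉ = 14
Selected volume: 138 + 14×782 = 11086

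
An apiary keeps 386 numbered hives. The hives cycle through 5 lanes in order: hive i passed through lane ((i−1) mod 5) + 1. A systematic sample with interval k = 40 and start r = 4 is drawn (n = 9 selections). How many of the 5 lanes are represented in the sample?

Consecutive selections differ by k = 40, so their lane numbers differ by 40 mod 5 = 0.
gcd(40, 5) = 5, so the sample visits 5/5 = 1 distinct residues mod 5.
Start 4 is lane 4; the lanes hit are 4.

1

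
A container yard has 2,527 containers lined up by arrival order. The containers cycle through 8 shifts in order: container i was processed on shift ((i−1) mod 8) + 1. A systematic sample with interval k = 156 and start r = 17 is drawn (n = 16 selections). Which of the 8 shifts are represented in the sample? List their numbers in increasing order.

Consecutive selections differ by k = 156, so their shift numbers differ by 156 mod 8 = 4.
gcd(156, 8) = 4, so the sample visits 8/4 = 2 distinct residues mod 8.
Start 17 is shift 1; the shifts hit are 1, 5.

1, 5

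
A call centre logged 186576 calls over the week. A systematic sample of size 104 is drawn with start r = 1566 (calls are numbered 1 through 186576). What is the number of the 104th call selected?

186348

k = 186576/104 = 1794
104th selection = r + (104−1)·k = 1566 + 103×1794 = 1566 + 184782 = 186348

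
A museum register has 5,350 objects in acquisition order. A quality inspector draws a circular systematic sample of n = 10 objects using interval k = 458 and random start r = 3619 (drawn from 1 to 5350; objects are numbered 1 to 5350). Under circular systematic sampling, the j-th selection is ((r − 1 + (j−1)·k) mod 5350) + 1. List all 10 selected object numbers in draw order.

3619, 4077, 4535, 4993, 101, 559, 1017, 1475, 1933, 2391

Selection 1: 3619
Selection 2: 3619 + 458 = 4077
Selection 3: 4077 + 458 = 4535
Selection 4: 4535 + 458 = 4993
Selection 5: 4993 + 458 = 5451 → 5451 − 5350 = 101
Selection 6: 101 + 458 = 559
Selection 7: 559 + 458 = 1017
Selection 8: 1017 + 458 = 1475
Selection 9: 1475 + 458 = 1933
Selection 10: 1933 + 458 = 2391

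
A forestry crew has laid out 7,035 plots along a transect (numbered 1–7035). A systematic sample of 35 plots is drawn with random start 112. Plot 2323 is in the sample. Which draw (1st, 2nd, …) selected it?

12

k = 7035/35 = 201
position = (2323 − 112)/201 + 1 = 2211/201 + 1 = 11 + 1 = 12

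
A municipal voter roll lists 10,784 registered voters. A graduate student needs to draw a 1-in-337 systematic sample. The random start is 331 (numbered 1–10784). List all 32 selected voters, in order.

voter 1: 331
voter 2: 331 + 337 = 668
voter 3: 668 + 337 = 1005
voter 4: 1005 + 337 = 1342
voter 5: 1342 + 337 = 1679
voter 6: 1679 + 337 = 2016
voter 7: 2016 + 337 = 2353
voter 8: 2353 + 337 = 2690
voter 9: 2690 + 337 = 3027
voter 10: 3027 + 337 = 3364
voter 11: 3364 + 337 = 3701
voter 12: 3701 + 337 = 4038
voter 13: 4038 + 337 = 4375
voter 14: 4375 + 337 = 4712
voter 15: 4712 + 337 = 5049
voter 16: 5049 + 337 = 5386
voter 17: 5386 + 337 = 5723
voter 18: 5723 + 337 = 6060
voter 19: 6060 + 337 = 6397
voter 20: 6397 + 337 = 6734
voter 21: 6734 + 337 = 7071
voter 22: 7071 + 337 = 7408
voter 23: 7408 + 337 = 7745
voter 24: 7745 + 337 = 8082
voter 25: 8082 + 337 = 8419
voter 26: 8419 + 337 = 8756
voter 27: 8756 + 337 = 9093
voter 28: 9093 + 337 = 9430
voter 29: 9430 + 337 = 9767
voter 30: 9767 + 337 = 10104
voter 31: 10104 + 337 = 10441
voter 32: 10441 + 337 = 10778

331, 668, 1005, 1342, 1679, 2016, 2353, 2690, 3027, 3364, 3701, 4038, 4375, 4712, 5049, 5386, 5723, 6060, 6397, 6734, 7071, 7408, 7745, 8082, 8419, 8756, 9093, 9430, 9767, 10104, 10441, 10778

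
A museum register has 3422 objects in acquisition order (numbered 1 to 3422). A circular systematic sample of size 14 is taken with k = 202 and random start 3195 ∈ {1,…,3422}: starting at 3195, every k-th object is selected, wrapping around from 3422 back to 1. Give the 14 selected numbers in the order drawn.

Selection 1: 3195
Selection 2: 3195 + 202 = 3397
Selection 3: 3397 + 202 = 3599 → 3599 − 3422 = 177
Selection 4: 177 + 202 = 379
Selection 5: 379 + 202 = 581
Selection 6: 581 + 202 = 783
Selection 7: 783 + 202 = 985
Selection 8: 985 + 202 = 1187
Selection 9: 1187 + 202 = 1389
Selection 10: 1389 + 202 = 1591
Selection 11: 1591 + 202 = 1793
Selection 12: 1793 + 202 = 1995
Selection 13: 1995 + 202 = 2197
Selection 14: 2197 + 202 = 2399

3195, 3397, 177, 379, 581, 783, 985, 1187, 1389, 1591, 1793, 1995, 2197, 2399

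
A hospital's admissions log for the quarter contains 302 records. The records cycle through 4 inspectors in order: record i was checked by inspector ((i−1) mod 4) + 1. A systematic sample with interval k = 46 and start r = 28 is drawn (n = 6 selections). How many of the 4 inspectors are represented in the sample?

2

Consecutive selections differ by k = 46, so their inspector numbers differ by 46 mod 4 = 2.
gcd(46, 4) = 2, so the sample visits 4/2 = 2 distinct residues mod 4.
Start 28 is inspector 4; the inspectors hit are 2, 4.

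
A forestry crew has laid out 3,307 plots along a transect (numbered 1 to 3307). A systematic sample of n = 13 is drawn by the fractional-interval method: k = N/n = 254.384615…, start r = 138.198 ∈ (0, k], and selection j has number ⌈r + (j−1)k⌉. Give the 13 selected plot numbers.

j=1: r + 0k = 138.198 → ⌈·⌉ = 139
j=2: r + 1k = 392.582615… → ⌈·⌉ = 393
j=3: r + 2k = 646.967230… → ⌈·⌉ = 647
j=4: r + 3k = 901.351846… → ⌈·⌉ = 902
j=5: r + 4k = 1155.736461… → ⌈·⌉ = 1156
j=6: r + 5k = 1410.121076… → ⌈·⌉ = 1411
j=7: r + 6k = 1664.505692… → ⌈·⌉ = 1665
j=8: r + 7k = 1918.890307… → ⌈·⌉ = 1919
j=9: r + 8k = 2173.274923… → ⌈·⌉ = 2174
j=10: r + 9k = 2427.659538… → ⌈·⌉ = 2428
j=11: r + 10k = 2682.044153… → ⌈·⌉ = 2683
j=12: r + 11k = 2936.428769… → ⌈·⌉ = 2937
j=13: r + 12k = 3190.813384… → ⌈·⌉ = 3191

139, 393, 647, 902, 1156, 1411, 1665, 1919, 2174, 2428, 2683, 2937, 3191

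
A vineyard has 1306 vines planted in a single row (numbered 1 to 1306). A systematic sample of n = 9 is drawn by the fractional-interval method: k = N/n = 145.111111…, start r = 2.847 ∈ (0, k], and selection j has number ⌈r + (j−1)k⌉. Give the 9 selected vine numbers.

j=1: r + 0k = 2.847 → ⌈·⌉ = 3
j=2: r + 1k = 147.958111… → ⌈·⌉ = 148
j=3: r + 2k = 293.069222… → ⌈·⌉ = 294
j=4: r + 3k = 438.180333… → ⌈·⌉ = 439
j=5: r + 4k = 583.291444… → ⌈·⌉ = 584
j=6: r + 5k = 728.402555… → ⌈·⌉ = 729
j=7: r + 6k = 873.513666… → ⌈·⌉ = 874
j=8: r + 7k = 1018.624777… → ⌈·⌉ = 1019
j=9: r + 8k = 1163.735888… → ⌈·⌉ = 1164

3, 148, 294, 439, 584, 729, 874, 1019, 1164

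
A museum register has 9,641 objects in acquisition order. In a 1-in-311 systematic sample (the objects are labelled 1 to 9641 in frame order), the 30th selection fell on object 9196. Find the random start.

k = 311
r = 9196 − (30−1)×311 = 9196 − 9019 = 177

177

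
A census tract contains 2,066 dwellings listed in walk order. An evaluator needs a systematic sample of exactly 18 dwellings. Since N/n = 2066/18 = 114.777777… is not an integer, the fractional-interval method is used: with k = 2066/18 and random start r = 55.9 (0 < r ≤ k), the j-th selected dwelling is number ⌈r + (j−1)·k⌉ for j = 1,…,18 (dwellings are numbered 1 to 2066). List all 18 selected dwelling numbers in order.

j=1: r + 0k = 55.9 → ⌈·⌉ = 56
j=2: r + 1k = 170.677777… → ⌈·⌉ = 171
j=3: r + 2k = 285.455555… → ⌈·⌉ = 286
j=4: r + 3k = 400.233333… → ⌈·⌉ = 401
j=5: r + 4k = 515.011111… → ⌈·⌉ = 516
j=6: r + 5k = 629.788888… → ⌈·⌉ = 630
j=7: r + 6k = 744.566666… → ⌈·⌉ = 745
j=8: r + 7k = 859.344444… → ⌈·⌉ = 860
j=9: r + 8k = 974.122222… → ⌈·⌉ = 975
j=10: r + 9k = 1088.9 → ⌈·⌉ = 1089
j=11: r + 10k = 1203.677777… → ⌈·⌉ = 1204
j=12: r + 11k = 1318.455555… → ⌈·⌉ = 1319
j=13: r + 12k = 1433.233333… → ⌈·⌉ = 1434
j=14: r + 13k = 1548.011111… → ⌈·⌉ = 1549
j=15: r + 14k = 1662.788888… → ⌈·⌉ = 1663
j=16: r + 15k = 1777.566666… → ⌈·⌉ = 1778
j=17: r + 16k = 1892.344444… → ⌈·⌉ = 1893
j=18: r + 17k = 2007.122222… → ⌈·⌉ = 2008

56, 171, 286, 401, 516, 630, 745, 860, 975, 1089, 1204, 1319, 1434, 1549, 1663, 1778, 1893, 2008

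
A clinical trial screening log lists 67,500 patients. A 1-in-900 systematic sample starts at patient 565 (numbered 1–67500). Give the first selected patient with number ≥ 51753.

51865

k = 900
Steps past start: ⌈(51753 − 565)/900⌉ = ⌈51188/900⌉ = 57
Selected patient: 565 + 57×900 = 51865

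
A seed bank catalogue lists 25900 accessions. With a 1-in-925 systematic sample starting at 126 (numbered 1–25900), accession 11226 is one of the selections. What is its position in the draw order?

13

k = 925
position = (11226 − 126)/925 + 1 = 11100/925 + 1 = 12 + 1 = 13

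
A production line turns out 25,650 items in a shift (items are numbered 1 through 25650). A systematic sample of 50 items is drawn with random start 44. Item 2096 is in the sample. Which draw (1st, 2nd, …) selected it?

5

k = 25650/50 = 513
position = (2096 − 44)/513 + 1 = 2052/513 + 1 = 4 + 1 = 5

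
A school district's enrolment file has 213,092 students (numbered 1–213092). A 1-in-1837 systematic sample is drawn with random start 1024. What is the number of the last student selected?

k = 1837
116th selection = r + (116−1)·k = 1024 + 115×1837 = 1024 + 211255 = 212279

212279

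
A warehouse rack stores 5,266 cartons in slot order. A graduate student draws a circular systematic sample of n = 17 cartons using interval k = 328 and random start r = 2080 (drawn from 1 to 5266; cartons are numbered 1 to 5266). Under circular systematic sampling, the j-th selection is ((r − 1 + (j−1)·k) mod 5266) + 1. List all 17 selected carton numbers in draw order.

2080, 2408, 2736, 3064, 3392, 3720, 4048, 4376, 4704, 5032, 94, 422, 750, 1078, 1406, 1734, 2062

Selection 1: 2080
Selection 2: 2080 + 328 = 2408
Selection 3: 2408 + 328 = 2736
Selection 4: 2736 + 328 = 3064
Selection 5: 3064 + 328 = 3392
Selection 6: 3392 + 328 = 3720
Selection 7: 3720 + 328 = 4048
Selection 8: 4048 + 328 = 4376
Selection 9: 4376 + 328 = 4704
Selection 10: 4704 + 328 = 5032
Selection 11: 5032 + 328 = 5360 → 5360 − 5266 = 94
Selection 12: 94 + 328 = 422
Selection 13: 422 + 328 = 750
Selection 14: 750 + 328 = 1078
Selection 15: 1078 + 328 = 1406
Selection 16: 1406 + 328 = 1734
Selection 17: 1734 + 328 = 2062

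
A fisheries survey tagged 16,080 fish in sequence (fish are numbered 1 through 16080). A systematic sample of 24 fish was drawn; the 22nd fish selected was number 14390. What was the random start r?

k = 16080/24 = 670
r = 14390 − (22−1)×670 = 14390 − 14070 = 320

320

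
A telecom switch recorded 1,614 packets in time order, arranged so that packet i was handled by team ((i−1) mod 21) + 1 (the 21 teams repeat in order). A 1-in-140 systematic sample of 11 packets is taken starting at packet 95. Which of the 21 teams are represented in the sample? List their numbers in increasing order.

4, 11, 18

Consecutive selections differ by k = 140, so their team numbers differ by 140 mod 21 = 14.
gcd(140, 21) = 7, so the sample visits 21/7 = 3 distinct residues mod 21.
Start 95 is team 11; the teams hit are 4, 11, 18.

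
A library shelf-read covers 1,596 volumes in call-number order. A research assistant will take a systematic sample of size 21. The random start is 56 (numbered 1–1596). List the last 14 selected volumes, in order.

588, 664, 740, 816, 892, 968, 1044, 1120, 1196, 1272, 1348, 1424, 1500, 1576

k = N/n = 1596/21 = 76
8th selection = 56 + 7×76 = 588
9th: 588 + 76 = 664
10th: 664 + 76 = 740
11th: 740 + 76 = 816
12th: 816 + 76 = 892
13th: 892 + 76 = 968
14th: 968 + 76 = 1044
15th: 1044 + 76 = 1120
16th: 1120 + 76 = 1196
17th: 1196 + 76 = 1272
18th: 1272 + 76 = 1348
19th: 1348 + 76 = 1424
20th: 1424 + 76 = 1500
21st: 1500 + 76 = 1576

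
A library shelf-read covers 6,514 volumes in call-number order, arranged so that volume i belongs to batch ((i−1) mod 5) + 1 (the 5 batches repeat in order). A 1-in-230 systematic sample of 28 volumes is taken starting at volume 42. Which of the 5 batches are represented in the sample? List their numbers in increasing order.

Consecutive selections differ by k = 230, so their batch numbers differ by 230 mod 5 = 0.
gcd(230, 5) = 5, so the sample visits 5/5 = 1 distinct residues mod 5.
Start 42 is batch 2; the batches hit are 2.

2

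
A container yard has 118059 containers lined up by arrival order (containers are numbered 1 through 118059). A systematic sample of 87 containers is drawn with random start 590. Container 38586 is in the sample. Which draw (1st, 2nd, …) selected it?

k = 118059/87 = 1357
position = (38586 − 590)/1357 + 1 = 37996/1357 + 1 = 28 + 1 = 29

29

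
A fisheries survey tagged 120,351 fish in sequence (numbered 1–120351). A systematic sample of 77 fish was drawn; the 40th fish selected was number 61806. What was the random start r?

849

k = 120351/77 = 1563
r = 61806 − (40−1)×1563 = 61806 − 60957 = 849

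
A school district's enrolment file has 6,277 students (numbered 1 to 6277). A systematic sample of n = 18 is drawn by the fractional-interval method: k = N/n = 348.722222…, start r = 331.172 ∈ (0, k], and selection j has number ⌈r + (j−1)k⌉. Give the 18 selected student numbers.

332, 680, 1029, 1378, 1727, 2075, 2424, 2773, 3121, 3470, 3819, 4168, 4516, 4865, 5214, 5563, 5911, 6260

j=1: r + 0k = 331.172 → ⌈·⌉ = 332
j=2: r + 1k = 679.894222… → ⌈·⌉ = 680
j=3: r + 2k = 1028.616444… → ⌈·⌉ = 1029
j=4: r + 3k = 1377.338666… → ⌈·⌉ = 1378
j=5: r + 4k = 1726.060888… → ⌈·⌉ = 1727
j=6: r + 5k = 2074.783111… → ⌈·⌉ = 2075
j=7: r + 6k = 2423.505333… → ⌈·⌉ = 2424
j=8: r + 7k = 2772.227555… → ⌈·⌉ = 2773
j=9: r + 8k = 3120.949777… → ⌈·⌉ = 3121
j=10: r + 9k = 3469.672 → ⌈·⌉ = 3470
j=11: r + 10k = 3818.394222… → ⌈·⌉ = 3819
j=12: r + 11k = 4167.116444… → ⌈·⌉ = 4168
j=13: r + 12k = 4515.838666… → ⌈·⌉ = 4516
j=14: r + 13k = 4864.560888… → ⌈·⌉ = 4865
j=15: r + 14k = 5213.283111… → ⌈·⌉ = 5214
j=16: r + 15k = 5562.005333… → ⌈·⌉ = 5563
j=17: r + 16k = 5910.727555… → ⌈·⌉ = 5911
j=18: r + 17k = 6259.449777… → ⌈·⌉ = 6260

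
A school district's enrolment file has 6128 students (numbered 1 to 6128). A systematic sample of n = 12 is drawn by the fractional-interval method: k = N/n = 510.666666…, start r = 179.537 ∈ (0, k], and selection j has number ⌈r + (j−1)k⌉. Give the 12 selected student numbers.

180, 691, 1201, 1712, 2223, 2733, 3244, 3755, 4265, 4776, 5287, 5797

j=1: r + 0k = 179.537 → ⌈·⌉ = 180
j=2: r + 1k = 690.203666… → ⌈·⌉ = 691
j=3: r + 2k = 1200.870333… → ⌈·⌉ = 1201
j=4: r + 3k = 1711.537 → ⌈·⌉ = 1712
j=5: r + 4k = 2222.203666… → ⌈·⌉ = 2223
j=6: r + 5k = 2732.870333… → ⌈·⌉ = 2733
j=7: r + 6k = 3243.537 → ⌈·⌉ = 3244
j=8: r + 7k = 3754.203666… → ⌈·⌉ = 3755
j=9: r + 8k = 4264.870333… → ⌈·⌉ = 4265
j=10: r + 9k = 4775.537 → ⌈·⌉ = 4776
j=11: r + 10k = 5286.203666… → ⌈·⌉ = 5287
j=12: r + 11k = 5796.870333… → ⌈·⌉ = 5797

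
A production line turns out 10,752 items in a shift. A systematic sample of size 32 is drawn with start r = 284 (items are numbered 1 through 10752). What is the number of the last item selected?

k = 10752/32 = 336
32nd selection = r + (32−1)·k = 284 + 31×336 = 284 + 10416 = 10700

10700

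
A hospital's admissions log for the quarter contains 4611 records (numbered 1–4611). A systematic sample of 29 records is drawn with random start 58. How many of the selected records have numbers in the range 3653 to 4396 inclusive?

5

k = 4611/29 = 159
First selection ≥ 3653: 58 + ⌈(3653−58)/159⌉·159 = 58 + 23×159 = 3715
Last selection ≤ 4396: 58 + ⌊(4396−58)/159⌋·159 = 58 + 27×159 = 4351
Count = 27 − 23 + 1 = 5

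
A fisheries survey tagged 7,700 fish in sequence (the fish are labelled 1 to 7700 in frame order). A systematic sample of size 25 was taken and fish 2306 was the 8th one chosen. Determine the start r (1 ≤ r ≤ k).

k = 7700/25 = 308
r = 2306 − (8−1)×308 = 2306 − 2156 = 150

150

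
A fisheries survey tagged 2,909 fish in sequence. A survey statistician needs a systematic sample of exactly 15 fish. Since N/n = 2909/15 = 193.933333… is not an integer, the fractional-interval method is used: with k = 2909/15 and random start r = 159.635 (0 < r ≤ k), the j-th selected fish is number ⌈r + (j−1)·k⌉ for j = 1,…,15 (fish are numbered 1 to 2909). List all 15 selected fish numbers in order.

j=1: r + 0k = 159.635 → ⌈·⌉ = 160
j=2: r + 1k = 353.568333… → ⌈·⌉ = 354
j=3: r + 2k = 547.501666… → ⌈·⌉ = 548
j=4: r + 3k = 741.435 → ⌈·⌉ = 742
j=5: r + 4k = 935.368333… → ⌈·⌉ = 936
j=6: r + 5k = 1129.301666… → ⌈·⌉ = 1130
j=7: r + 6k = 1323.235 → ⌈·⌉ = 1324
j=8: r + 7k = 1517.168333… → ⌈·⌉ = 1518
j=9: r + 8k = 1711.101666… → ⌈·⌉ = 1712
j=10: r + 9k = 1905.035 → ⌈·⌉ = 1906
j=11: r + 10k = 2098.968333… → ⌈·⌉ = 2099
j=12: r + 11k = 2292.901666… → ⌈·⌉ = 2293
j=13: r + 12k = 2486.835 → ⌈·⌉ = 2487
j=14: r + 13k = 2680.768333… → ⌈·⌉ = 2681
j=15: r + 14k = 2874.701666… → ⌈·⌉ = 2875

160, 354, 548, 742, 936, 1130, 1324, 1518, 1712, 1906, 2099, 2293, 2487, 2681, 2875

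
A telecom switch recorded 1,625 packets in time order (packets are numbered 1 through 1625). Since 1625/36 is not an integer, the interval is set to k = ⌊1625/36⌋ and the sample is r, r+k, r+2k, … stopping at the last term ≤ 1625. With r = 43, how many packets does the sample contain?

k = ⌊1625/36⌋ = 45
Achieved size = ⌊(1625 − 43)/45⌋ + 1 = ⌊1582/45⌋ + 1 = 35 + 1 = 36
(last selection: 43 + 35×45 = 1618 ≤ 1625; next would be 1663 > 1625)

36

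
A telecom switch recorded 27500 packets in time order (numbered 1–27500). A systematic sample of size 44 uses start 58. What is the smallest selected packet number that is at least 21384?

k = 27500/44 = 625
Steps past start: ⌈(21384 − 58)/625⌉ = ⌈21326/625⌉ = 35
Selected packet: 58 + 35×625 = 21933

21933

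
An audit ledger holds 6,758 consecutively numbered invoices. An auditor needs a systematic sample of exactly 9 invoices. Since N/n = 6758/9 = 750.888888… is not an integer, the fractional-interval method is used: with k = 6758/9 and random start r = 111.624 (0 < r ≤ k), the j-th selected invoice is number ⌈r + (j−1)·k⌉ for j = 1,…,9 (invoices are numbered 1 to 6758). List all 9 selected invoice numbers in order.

112, 863, 1614, 2365, 3116, 3867, 4617, 5368, 6119

j=1: r + 0k = 111.624 → ⌈·⌉ = 112
j=2: r + 1k = 862.512888… → ⌈·⌉ = 863
j=3: r + 2k = 1613.401777… → ⌈·⌉ = 1614
j=4: r + 3k = 2364.290666… → ⌈·⌉ = 2365
j=5: r + 4k = 3115.179555… → ⌈·⌉ = 3116
j=6: r + 5k = 3866.068444… → ⌈·⌉ = 3867
j=7: r + 6k = 4616.957333… → ⌈·⌉ = 4617
j=8: r + 7k = 5367.846222… → ⌈·⌉ = 5368
j=9: r + 8k = 6118.735111… → ⌈·⌉ = 6119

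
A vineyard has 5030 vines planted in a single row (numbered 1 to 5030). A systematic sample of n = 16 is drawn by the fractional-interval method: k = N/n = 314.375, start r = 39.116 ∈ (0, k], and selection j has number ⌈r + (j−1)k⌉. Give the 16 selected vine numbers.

j=1: r + 0k = 39.116 → ⌈·⌉ = 40
j=2: r + 1k = 353.491 → ⌈·⌉ = 354
j=3: r + 2k = 667.866 → ⌈·⌉ = 668
j=4: r + 3k = 982.241 → ⌈·⌉ = 983
j=5: r + 4k = 1296.616 → ⌈·⌉ = 1297
j=6: r + 5k = 1610.991 → ⌈·⌉ = 1611
j=7: r + 6k = 1925.366 → ⌈·⌉ = 1926
j=8: r + 7k = 2239.741 → ⌈·⌉ = 2240
j=9: r + 8k = 2554.116 → ⌈·⌉ = 2555
j=10: r + 9k = 2868.491 → ⌈·⌉ = 2869
j=11: r + 10k = 3182.866 → ⌈·⌉ = 3183
j=12: r + 11k = 3497.241 → ⌈·⌉ = 3498
j=13: r + 12k = 3811.616 → ⌈·⌉ = 3812
j=14: r + 13k = 4125.991 → ⌈·⌉ = 4126
j=15: r + 14k = 4440.366 → ⌈·⌉ = 4441
j=16: r + 15k = 4754.741 → ⌈·⌉ = 4755

40, 354, 668, 983, 1297, 1611, 1926, 2240, 2555, 2869, 3183, 3498, 3812, 4126, 4441, 4755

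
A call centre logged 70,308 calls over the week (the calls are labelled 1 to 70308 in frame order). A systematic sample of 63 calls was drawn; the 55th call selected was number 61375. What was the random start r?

1111

k = 70308/63 = 1116
r = 61375 − (55−1)×1116 = 61375 − 60264 = 1111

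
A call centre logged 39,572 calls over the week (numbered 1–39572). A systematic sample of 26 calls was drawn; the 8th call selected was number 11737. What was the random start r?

1083

k = 39572/26 = 1522
r = 11737 − (8−1)×1522 = 11737 − 10654 = 1083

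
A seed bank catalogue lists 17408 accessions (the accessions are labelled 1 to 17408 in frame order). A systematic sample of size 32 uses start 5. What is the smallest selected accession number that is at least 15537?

15781

k = 17408/32 = 544
Steps past start: ⌈(15537 − 5)/544⌉ = ⌈15532/544⌉ = 29
Selected accession: 5 + 29×544 = 15781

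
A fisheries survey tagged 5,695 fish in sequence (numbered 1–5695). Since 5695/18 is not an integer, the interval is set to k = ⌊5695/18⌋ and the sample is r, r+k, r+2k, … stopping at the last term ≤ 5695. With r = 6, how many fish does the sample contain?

k = ⌊5695/18⌋ = 316
Achieved size = ⌊(5695 − 6)/316⌋ + 1 = ⌊5689/316⌋ + 1 = 18 + 1 = 19
(last selection: 6 + 18×316 = 5694 ≤ 5695; next would be 6010 > 5695)

19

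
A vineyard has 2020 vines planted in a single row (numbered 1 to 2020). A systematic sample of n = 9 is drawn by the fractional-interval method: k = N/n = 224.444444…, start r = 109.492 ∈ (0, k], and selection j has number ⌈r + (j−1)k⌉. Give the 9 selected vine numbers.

j=1: r + 0k = 109.492 → ⌈·⌉ = 110
j=2: r + 1k = 333.936444… → ⌈·⌉ = 334
j=3: r + 2k = 558.380888… → ⌈·⌉ = 559
j=4: r + 3k = 782.825333… → ⌈·⌉ = 783
j=5: r + 4k = 1007.269777… → ⌈·⌉ = 1008
j=6: r + 5k = 1231.714222… → ⌈·⌉ = 1232
j=7: r + 6k = 1456.158666… → ⌈·⌉ = 1457
j=8: r + 7k = 1680.603111… → ⌈·⌉ = 1681
j=9: r + 8k = 1905.047555… → ⌈·⌉ = 1906

110, 334, 559, 783, 1008, 1232, 1457, 1681, 1906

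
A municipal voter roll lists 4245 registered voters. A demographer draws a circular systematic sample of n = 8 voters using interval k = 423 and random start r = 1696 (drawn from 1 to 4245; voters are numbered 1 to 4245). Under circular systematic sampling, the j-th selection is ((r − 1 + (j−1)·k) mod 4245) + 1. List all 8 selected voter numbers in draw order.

1696, 2119, 2542, 2965, 3388, 3811, 4234, 412

Selection 1: 1696
Selection 2: 1696 + 423 = 2119
Selection 3: 2119 + 423 = 2542
Selection 4: 2542 + 423 = 2965
Selection 5: 2965 + 423 = 3388
Selection 6: 3388 + 423 = 3811
Selection 7: 3811 + 423 = 4234
Selection 8: 4234 + 423 = 4657 → 4657 − 4245 = 412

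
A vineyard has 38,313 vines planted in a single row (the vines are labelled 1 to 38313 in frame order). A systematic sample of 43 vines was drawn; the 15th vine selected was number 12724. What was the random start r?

250

k = 38313/43 = 891
r = 12724 − (15−1)×891 = 12724 − 12474 = 250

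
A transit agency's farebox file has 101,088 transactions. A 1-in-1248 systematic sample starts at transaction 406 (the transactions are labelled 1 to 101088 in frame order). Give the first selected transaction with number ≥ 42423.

42838

k = 1248
Steps past start: ⌈(42423 − 406)/1248⌉ = ⌈42017/1248⌉ = 34
Selected transaction: 406 + 34×1248 = 42838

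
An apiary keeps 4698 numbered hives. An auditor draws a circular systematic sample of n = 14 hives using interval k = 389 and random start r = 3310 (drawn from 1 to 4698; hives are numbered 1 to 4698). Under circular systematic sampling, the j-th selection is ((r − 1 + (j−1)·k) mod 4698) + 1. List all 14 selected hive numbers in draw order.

3310, 3699, 4088, 4477, 168, 557, 946, 1335, 1724, 2113, 2502, 2891, 3280, 3669

Selection 1: 3310
Selection 2: 3310 + 389 = 3699
Selection 3: 3699 + 389 = 4088
Selection 4: 4088 + 389 = 4477
Selection 5: 4477 + 389 = 4866 → 4866 − 4698 = 168
Selection 6: 168 + 389 = 557
Selection 7: 557 + 389 = 946
Selection 8: 946 + 389 = 1335
Selection 9: 1335 + 389 = 1724
Selection 10: 1724 + 389 = 2113
Selection 11: 2113 + 389 = 2502
Selection 12: 2502 + 389 = 2891
Selection 13: 2891 + 389 = 3280
Selection 14: 3280 + 389 = 3669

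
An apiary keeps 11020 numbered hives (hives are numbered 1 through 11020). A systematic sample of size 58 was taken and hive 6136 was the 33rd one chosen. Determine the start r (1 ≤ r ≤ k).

56

k = 11020/58 = 190
r = 6136 − (33−1)×190 = 6136 − 6080 = 56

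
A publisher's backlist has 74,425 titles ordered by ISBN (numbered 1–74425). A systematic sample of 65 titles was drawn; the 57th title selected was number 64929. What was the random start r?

k = 74425/65 = 1145
r = 64929 − (57−1)×1145 = 64929 − 64120 = 809

809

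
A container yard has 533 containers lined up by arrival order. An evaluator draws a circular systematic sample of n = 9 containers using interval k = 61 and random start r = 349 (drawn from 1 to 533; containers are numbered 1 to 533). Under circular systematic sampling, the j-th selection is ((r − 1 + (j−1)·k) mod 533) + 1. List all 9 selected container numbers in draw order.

349, 410, 471, 532, 60, 121, 182, 243, 304

Selection 1: 349
Selection 2: 349 + 61 = 410
Selection 3: 410 + 61 = 471
Selection 4: 471 + 61 = 532
Selection 5: 532 + 61 = 593 → 593 − 533 = 60
Selection 6: 60 + 61 = 121
Selection 7: 121 + 61 = 182
Selection 8: 182 + 61 = 243
Selection 9: 243 + 61 = 304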